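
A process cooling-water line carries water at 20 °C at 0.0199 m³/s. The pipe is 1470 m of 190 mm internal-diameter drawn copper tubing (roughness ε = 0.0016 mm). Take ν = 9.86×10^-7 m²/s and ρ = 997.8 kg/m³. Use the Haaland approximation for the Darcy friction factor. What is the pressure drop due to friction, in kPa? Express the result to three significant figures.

Δp ≈ 31.9 kPa

V = 4Q/(πD²) = 4·0.0199/(π·0.190²) = 0.7019 m/s
Re = VD/ν = 0.7019·0.190/9.86×10^-7 = 1.35×10^5 → turbulent
ε/D = 0.0016/190 = 8.42×10^-6
Haaland: f = 0.01679
h_f = f(L/D)V²/(2g) = 0.01679·(1470/0.190)·0.7019²/(2·9.81) = 3.261 m
Δp = ρg·h_f = 997.8·9.81·3.261 = 31.92 kPa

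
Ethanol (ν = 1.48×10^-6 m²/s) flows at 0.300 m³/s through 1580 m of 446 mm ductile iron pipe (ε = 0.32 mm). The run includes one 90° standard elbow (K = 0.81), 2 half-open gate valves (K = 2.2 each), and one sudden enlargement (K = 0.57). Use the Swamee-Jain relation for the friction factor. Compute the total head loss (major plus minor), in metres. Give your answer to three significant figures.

V = 4Q/(πD²) = 1.920 m/s; V²/2g = 0.1879 m
Re = 5.79×10^5, ε/D = 7.17×10^-4 → f = 0.01891 (Swamee-Jain)
Major: h_f = f(L/D)·V²/2g = 0.01891·3543·0.1879 = 12.59 m
Minor: ΣK = 5.78; h_m = ΣK·V²/2g = 1.086 m
Total H_L = 12.59 + 1.086 = 13.68 m

H_L ≈ 13.7 m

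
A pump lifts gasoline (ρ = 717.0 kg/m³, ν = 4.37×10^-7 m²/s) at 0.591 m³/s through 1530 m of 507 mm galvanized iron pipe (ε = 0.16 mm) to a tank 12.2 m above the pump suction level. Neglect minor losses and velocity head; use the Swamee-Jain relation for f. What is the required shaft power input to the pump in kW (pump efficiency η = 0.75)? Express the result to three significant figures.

V = 4Q/(πD²) = 2.927 m/s; Re = 3.40×10^6; ε/D = 3.16×10^-4; f = 0.01538
h_f = f(L/D)V²/2g = 20.27 m
Total head H = z + h_f = 12.2 + 20.27 = 32.47 m
P_hyd = ρgQH = 717.0·9.81·0.591·32.47 = 135.0 kW
P_shaft = P_hyd/η = 135.0/0.75 = 180.0 kW

P_shaft ≈ 180 kW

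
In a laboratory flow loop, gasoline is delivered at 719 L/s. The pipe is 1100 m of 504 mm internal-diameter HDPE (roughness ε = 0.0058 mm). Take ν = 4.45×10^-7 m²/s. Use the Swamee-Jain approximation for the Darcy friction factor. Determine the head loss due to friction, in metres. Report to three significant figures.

V = 4Q/(πD²) = 4·0.719/(π·0.504²) = 3.604 m/s
Re = VD/ν = 3.604·0.504/4.45×10^-7 = 4.08×10^6 → turbulent
ε/D = 0.0058/504 = 1.15×10^-5
Swamee-Jain: f = 0.009921
h_f = f(L/D)V²/(2g) = 0.009921·(1100/0.504)·3.604²/(2·9.81) = 14.33 m

h_f ≈ 14.3 m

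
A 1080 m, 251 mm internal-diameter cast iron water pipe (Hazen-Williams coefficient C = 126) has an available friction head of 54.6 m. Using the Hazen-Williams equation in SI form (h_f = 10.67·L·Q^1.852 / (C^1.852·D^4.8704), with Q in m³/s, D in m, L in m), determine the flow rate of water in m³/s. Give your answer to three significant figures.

Q ≈ 0.185 m³/s

Rearranging: Q = [h_f·C^1.852·D^4.8704 / (10.67·L)]^(1/1.852)
Q = [54.6·126^1.852·0.251^4.8704 / (10.67·1080)]^0.540 = 0.1847 m³/s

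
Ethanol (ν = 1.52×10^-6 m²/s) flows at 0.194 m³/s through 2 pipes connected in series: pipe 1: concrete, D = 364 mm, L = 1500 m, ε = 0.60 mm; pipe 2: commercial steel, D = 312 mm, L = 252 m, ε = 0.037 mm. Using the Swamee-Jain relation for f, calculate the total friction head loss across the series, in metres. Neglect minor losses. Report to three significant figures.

Pipe 1: V = 1.864 m/s, Re = 4.46×10^5, ε/D = 0.00165, f = 0.02285, h_1 = f(L/D)V²/2g = 16.68 m
Pipe 2: V = 2.537 m/s, Re = 5.21×10^5, ε/D = 1.19×10^-4, f = 0.01462, h_2 = f(L/D)V²/2g = 3.874 m
Series → Q common, losses add: H = Σh = 20.56 m

H ≈ 20.6 m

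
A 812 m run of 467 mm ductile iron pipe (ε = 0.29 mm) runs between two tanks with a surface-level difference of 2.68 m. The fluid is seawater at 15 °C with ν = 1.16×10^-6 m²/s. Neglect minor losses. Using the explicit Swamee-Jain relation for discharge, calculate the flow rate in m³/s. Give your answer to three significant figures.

Q ≈ 0.220 m³/s

Swamee-Jain (Type II): Q = -0.965·√(gD⁵h_f/L)·ln[ε/(3.7D) + √(3.17ν²L/(gD³h_f))]
√(gD⁵h_f/L) = √(9.81·0.467⁵·2.68/812) = 0.02682
ε/(3.7D) = 1.68×10^-4; √(3.17ν²L/(gD³h_f)) = 3.60×10^-5
Q = -0.965·0.02682·ln(2.038×10^-4) = 0.2199 m³/s
Check: V = 1.28 m/s, Re = 5.17×10^5, f = 0.01847, h_f = 2.70 m ≈ 2.68 m ✓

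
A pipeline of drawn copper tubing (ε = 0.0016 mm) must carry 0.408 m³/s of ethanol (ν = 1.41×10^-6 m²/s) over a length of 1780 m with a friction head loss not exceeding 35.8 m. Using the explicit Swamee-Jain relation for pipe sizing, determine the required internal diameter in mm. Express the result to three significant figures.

D ≈ 386 mm

Swamee-Jain (Type III): D = 0.66·[ε^1.25·(LQ²/(gh_f))^4.75 + ν·Q^9.4·(L/(gh_f))^5.2]^0.04
LQ²/(gh_f) = 0.8437; L/(gh_f) = 5.068
Term 1 = ε^1.25·(…)^4.75 = 2.54×10^-8; Term 2 = ν·Q^9.4·(…)^5.2 = 1.43×10^-6
D = 0.66·(2.54×10^-8 + 1.43×10^-6)^0.04 = 0.3855 m = 386 mm
Check: V = 3.50 m/s, Re = 9.56×10^5, f = 0.01180, h_f = 33.9 m ≈ 35.8 m ✓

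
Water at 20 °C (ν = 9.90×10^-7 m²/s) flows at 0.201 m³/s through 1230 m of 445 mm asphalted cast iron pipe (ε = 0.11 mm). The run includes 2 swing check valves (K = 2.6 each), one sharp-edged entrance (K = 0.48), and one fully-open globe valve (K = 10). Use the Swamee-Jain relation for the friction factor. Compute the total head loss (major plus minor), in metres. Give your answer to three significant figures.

H_L ≈ 5.04 m

V = 4Q/(πD²) = 1.292 m/s; V²/2g = 0.08513 m
Re = 5.81×10^5, ε/D = 2.47×10^-4 → f = 0.01576 (Swamee-Jain)
Major: h_f = f(L/D)·V²/2g = 0.01576·2764·0.08513 = 3.709 m
Minor: ΣK = 15.7; h_m = ΣK·V²/2g = 1.335 m
Total H_L = 3.709 + 1.335 = 5.043 m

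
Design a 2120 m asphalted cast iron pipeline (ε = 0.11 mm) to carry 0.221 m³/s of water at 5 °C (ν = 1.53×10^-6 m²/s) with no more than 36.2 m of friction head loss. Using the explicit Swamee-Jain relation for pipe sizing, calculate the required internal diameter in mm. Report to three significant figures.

Swamee-Jain (Type III): D = 0.66·[ε^1.25·(LQ²/(gh_f))^4.75 + ν·Q^9.4·(L/(gh_f))^5.2]^0.04
LQ²/(gh_f) = 0.2916; L/(gh_f) = 5.970
Term 1 = ε^1.25·(…)^4.75 = 3.23×10^-8; Term 2 = ν·Q^9.4·(…)^5.2 = 1.14×10^-8
D = 0.66·(3.23×10^-8 + 1.14×10^-8)^0.04 = 0.3351 m = 335 mm
Check: V = 2.51 m/s, Re = 5.49×10^5, f = 0.01650, h_f = 33.4 m ≈ 36.2 m ✓

D ≈ 335 mm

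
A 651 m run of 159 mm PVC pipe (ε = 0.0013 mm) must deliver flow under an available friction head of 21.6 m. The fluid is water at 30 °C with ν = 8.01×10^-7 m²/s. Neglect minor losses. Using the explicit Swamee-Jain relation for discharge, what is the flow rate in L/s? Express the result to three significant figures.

Swamee-Jain (Type II): Q = -0.965·√(gD⁵h_f/L)·ln[ε/(3.7D) + √(3.17ν²L/(gD³h_f))]
√(gD⁵h_f/L) = √(9.81·0.159⁵·21.6/651) = 0.005751
ε/(3.7D) = 2.21×10^-6; √(3.17ν²L/(gD³h_f)) = 3.94×10^-5
Q = -0.965·0.005751·ln(4.164×10^-5) = 0.05598 m³/s
Check: V = 2.82 m/s, Re = 5.60×10^5, f = 0.01297, h_f = 21.5 m ≈ 21.6 m ✓

Q ≈ 56.0 L/s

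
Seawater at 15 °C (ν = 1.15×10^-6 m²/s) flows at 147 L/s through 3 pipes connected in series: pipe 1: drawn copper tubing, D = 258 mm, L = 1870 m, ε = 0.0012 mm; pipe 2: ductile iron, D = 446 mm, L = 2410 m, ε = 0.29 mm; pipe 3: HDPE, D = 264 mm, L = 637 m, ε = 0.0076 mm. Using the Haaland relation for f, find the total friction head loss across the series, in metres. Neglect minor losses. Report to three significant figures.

Pipe 1: V = 2.812 m/s, Re = 6.31×10^5, ε/D = 4.65×10^-6, f = 0.01260, h_1 = f(L/D)V²/2g = 36.79 m
Pipe 2: V = 0.9409 m/s, Re = 3.65×10^5, ε/D = 6.50×10^-4, f = 0.01871, h_2 = f(L/D)V²/2g = 4.562 m
Pipe 3: V = 2.685 m/s, Re = 6.16×10^5, ε/D = 2.88×10^-5, f = 0.01299, h_3 = f(L/D)V²/2g = 11.52 m
Series → Q common, losses add: H = Σh = 52.87 m

H ≈ 52.9 m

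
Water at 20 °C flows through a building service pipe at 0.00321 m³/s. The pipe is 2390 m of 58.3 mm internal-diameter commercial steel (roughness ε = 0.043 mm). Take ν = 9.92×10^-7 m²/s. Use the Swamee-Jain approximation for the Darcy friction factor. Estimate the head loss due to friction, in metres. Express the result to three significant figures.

h_f ≈ 67.3 m

V = 4Q/(πD²) = 4·0.00321/(π·0.0583²) = 1.202 m/s
Re = VD/ν = 1.202·0.0583/9.92×10^-7 = 7.07×10^4 → turbulent
ε/D = 0.043/58.3 = 7.38×10^-4
Swamee-Jain: f = 0.02229
h_f = f(L/D)V²/(2g) = 0.02229·(2390/0.0583)·1.202²/(2·9.81) = 67.33 m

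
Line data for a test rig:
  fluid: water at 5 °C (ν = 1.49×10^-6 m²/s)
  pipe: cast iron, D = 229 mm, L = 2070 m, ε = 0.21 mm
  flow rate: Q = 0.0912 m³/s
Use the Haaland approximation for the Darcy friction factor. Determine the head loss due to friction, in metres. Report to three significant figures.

V = 4Q/(πD²) = 4·0.0912/(π·0.229²) = 2.214 m/s
Re = VD/ν = 2.214·0.229/1.49×10^-6 = 3.40×10^5 → turbulent
ε/D = 0.21/229 = 9.17×10^-4
Haaland: f = 0.02007
h_f = f(L/D)V²/(2g) = 0.02007·(2070/0.229)·2.214²/(2·9.81) = 45.33 m

h_f ≈ 45.3 m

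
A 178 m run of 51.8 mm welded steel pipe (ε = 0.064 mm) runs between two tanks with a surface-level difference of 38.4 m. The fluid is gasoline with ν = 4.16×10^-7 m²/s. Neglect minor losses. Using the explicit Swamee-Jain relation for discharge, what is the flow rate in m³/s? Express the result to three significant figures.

Q ≈ 0.00676 m³/s

Swamee-Jain (Type II): Q = -0.965·√(gD⁵h_f/L)·ln[ε/(3.7D) + √(3.17ν²L/(gD³h_f))]
√(gD⁵h_f/L) = √(9.81·0.0518⁵·38.4/178) = 8.884×10^-4
ε/(3.7D) = 3.34×10^-4; √(3.17ν²L/(gD³h_f)) = 4.32×10^-5
Q = -0.965·8.884×10^-4·ln(3.771×10^-4) = 0.006758 m³/s
Check: V = 3.21 m/s, Re = 3.99×10^5, f = 0.02146, h_f = 38.7 m ≈ 38.4 m ✓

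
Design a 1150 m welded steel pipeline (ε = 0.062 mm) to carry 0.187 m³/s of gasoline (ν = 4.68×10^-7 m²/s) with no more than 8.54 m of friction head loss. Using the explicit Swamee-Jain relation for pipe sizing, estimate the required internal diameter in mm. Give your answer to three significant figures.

Swamee-Jain (Type III): D = 0.66·[ε^1.25·(LQ²/(gh_f))^4.75 + ν·Q^9.4·(L/(gh_f))^5.2]^0.04
LQ²/(gh_f) = 0.4800; L/(gh_f) = 13.73
Term 1 = ε^1.25·(…)^4.75 = 1.68×10^-7; Term 2 = ν·Q^9.4·(…)^5.2 = 5.51×10^-8
D = 0.66·(1.68×10^-7 + 5.51×10^-8)^0.04 = 0.3577 m = 358 mm
Check: V = 1.86 m/s, Re = 1.42×10^6, f = 0.01419, h_f = 8.05 m ≈ 8.54 m ✓

D ≈ 358 mm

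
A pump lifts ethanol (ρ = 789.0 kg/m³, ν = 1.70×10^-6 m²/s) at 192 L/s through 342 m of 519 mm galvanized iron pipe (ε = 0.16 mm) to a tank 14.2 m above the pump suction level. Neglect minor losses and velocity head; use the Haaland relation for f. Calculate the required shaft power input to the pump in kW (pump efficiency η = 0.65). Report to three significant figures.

V = 4Q/(πD²) = 0.9076 m/s; Re = 2.77×10^5; ε/D = 3.08×10^-4; f = 0.01698
h_f = f(L/D)V²/2g = 0.4698 m
Total head H = z + h_f = 14.2 + 0.4698 = 14.67 m
P_hyd = ρgQH = 789.0·9.81·0.192·14.67 = 21.80 kW
P_shaft = P_hyd/η = 21.80/0.65 = 33.54 kW

P_shaft ≈ 33.5 kW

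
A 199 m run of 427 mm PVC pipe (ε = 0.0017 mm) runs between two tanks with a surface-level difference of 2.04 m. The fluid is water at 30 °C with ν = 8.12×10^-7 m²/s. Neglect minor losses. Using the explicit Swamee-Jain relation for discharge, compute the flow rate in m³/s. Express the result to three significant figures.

Swamee-Jain (Type II): Q = -0.965·√(gD⁵h_f/L)·ln[ε/(3.7D) + √(3.17ν²L/(gD³h_f))]
√(gD⁵h_f/L) = √(9.81·0.427⁵·2.04/199) = 0.03778
ε/(3.7D) = 1.08×10^-6; √(3.17ν²L/(gD³h_f)) = 1.63×10^-5
Q = -0.965·0.03778·ln(1.741×10^-5) = 0.3995 m³/s
Check: V = 2.79 m/s, Re = 1.47×10^6, f = 0.01102, h_f = 2.04 m ≈ 2.04 m ✓

Q ≈ 0.400 m³/s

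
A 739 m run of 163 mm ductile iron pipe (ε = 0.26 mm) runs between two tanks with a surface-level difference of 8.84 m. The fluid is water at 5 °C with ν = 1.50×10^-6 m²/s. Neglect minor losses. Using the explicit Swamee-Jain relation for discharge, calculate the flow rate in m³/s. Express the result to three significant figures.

Swamee-Jain (Type II): Q = -0.965·√(gD⁵h_f/L)·ln[ε/(3.7D) + √(3.17ν²L/(gD³h_f))]
√(gD⁵h_f/L) = √(9.81·0.163⁵·8.84/739) = 0.003675
ε/(3.7D) = 4.31×10^-4; √(3.17ν²L/(gD³h_f)) = 1.18×10^-4
Q = -0.965·0.003675·ln(5.496×10^-4) = 0.02662 m³/s
Check: V = 1.28 m/s, Re = 1.39×10^5, f = 0.02371, h_f = 8.92 m ≈ 8.84 m ✓

Q ≈ 0.0266 m³/s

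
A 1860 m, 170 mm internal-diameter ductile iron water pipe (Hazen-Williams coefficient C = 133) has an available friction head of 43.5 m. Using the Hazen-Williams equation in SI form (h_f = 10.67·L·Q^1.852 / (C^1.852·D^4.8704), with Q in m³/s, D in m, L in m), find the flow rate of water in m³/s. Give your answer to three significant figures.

Rearranging: Q = [h_f·C^1.852·D^4.8704 / (10.67·L)]^(1/1.852)
Q = [43.5·133^1.852·0.170^4.8704 / (10.67·1860)]^0.540 = 0.04616 m³/s

Q ≈ 0.0462 m³/s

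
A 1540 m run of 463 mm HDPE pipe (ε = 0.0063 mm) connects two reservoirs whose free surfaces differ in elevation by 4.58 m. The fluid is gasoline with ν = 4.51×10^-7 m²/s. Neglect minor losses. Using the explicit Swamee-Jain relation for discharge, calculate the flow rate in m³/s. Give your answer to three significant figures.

Q ≈ 0.262 m³/s

Swamee-Jain (Type II): Q = -0.965·√(gD⁵h_f/L)·ln[ε/(3.7D) + √(3.17ν²L/(gD³h_f))]
√(gD⁵h_f/L) = √(9.81·0.463⁵·4.58/1540) = 0.02491
ε/(3.7D) = 3.68×10^-6; √(3.17ν²L/(gD³h_f)) = 1.49×10^-5
Q = -0.965·0.02491·ln(1.860×10^-5) = 0.2619 m³/s
Check: V = 1.56 m/s, Re = 1.60×10^6, f = 0.01118, h_f = 4.59 m ≈ 4.58 m ✓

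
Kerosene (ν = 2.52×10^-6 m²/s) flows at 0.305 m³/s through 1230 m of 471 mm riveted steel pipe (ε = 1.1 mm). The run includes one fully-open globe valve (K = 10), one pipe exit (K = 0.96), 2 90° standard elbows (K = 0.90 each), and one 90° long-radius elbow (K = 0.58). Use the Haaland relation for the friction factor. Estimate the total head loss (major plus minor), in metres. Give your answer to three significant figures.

V = 4Q/(πD²) = 1.751 m/s; V²/2g = 0.1562 m
Re = 3.27×10^5, ε/D = 0.00234 → f = 0.02490 (Haaland)
Major: h_f = f(L/D)·V²/2g = 0.02490·2611·0.1562 = 10.16 m
Minor: ΣK = 13.3; h_m = ΣK·V²/2g = 2.083 m
Total H_L = 10.16 + 2.083 = 12.24 m

H_L ≈ 12.2 m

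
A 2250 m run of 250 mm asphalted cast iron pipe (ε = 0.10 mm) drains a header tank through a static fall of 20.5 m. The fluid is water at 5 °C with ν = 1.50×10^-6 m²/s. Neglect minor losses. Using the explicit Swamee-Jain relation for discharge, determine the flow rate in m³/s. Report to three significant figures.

Q ≈ 0.0778 m³/s

Swamee-Jain (Type II): Q = -0.965·√(gD⁵h_f/L)·ln[ε/(3.7D) + √(3.17ν²L/(gD³h_f))]
√(gD⁵h_f/L) = √(9.81·0.250⁵·20.5/2250) = 0.009343
ε/(3.7D) = 1.08×10^-4; √(3.17ν²L/(gD³h_f)) = 7.15×10^-5
Q = -0.965·0.009343·ln(1.796×10^-4) = 0.07776 m³/s
Check: V = 1.58 m/s, Re = 2.64×10^5, f = 0.01792, h_f = 20.6 m ≈ 20.5 m ✓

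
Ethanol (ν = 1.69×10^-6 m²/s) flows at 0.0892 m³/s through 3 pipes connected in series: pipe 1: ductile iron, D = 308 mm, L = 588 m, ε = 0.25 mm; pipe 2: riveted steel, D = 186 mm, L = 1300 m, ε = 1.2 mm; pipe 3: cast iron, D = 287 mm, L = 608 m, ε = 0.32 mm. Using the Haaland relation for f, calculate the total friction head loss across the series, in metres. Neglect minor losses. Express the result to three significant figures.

Pipe 1: V = 1.197 m/s, Re = 2.18×10^5, ε/D = 8.12×10^-4, f = 0.02002, h_1 = f(L/D)V²/2g = 2.792 m
Pipe 2: V = 3.283 m/s, Re = 3.61×10^5, ε/D = 0.00645, f = 0.03312, h_2 = f(L/D)V²/2g = 127.2 m
Pipe 3: V = 1.379 m/s, Re = 2.34×10^5, ε/D = 0.00111, f = 0.02120, h_3 = f(L/D)V²/2g = 4.352 m
Series → Q common, losses add: H = Σh = 134.3 m

H ≈ 134 m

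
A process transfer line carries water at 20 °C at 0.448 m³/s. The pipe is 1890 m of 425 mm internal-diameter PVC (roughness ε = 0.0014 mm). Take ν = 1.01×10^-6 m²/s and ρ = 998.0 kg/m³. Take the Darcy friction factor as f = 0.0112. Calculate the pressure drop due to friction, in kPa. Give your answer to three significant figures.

Δp ≈ 248 kPa

V = 4Q/(πD²) = 4·0.448/(π·0.425²) = 3.158 m/s
h_f = f(L/D)V²/(2g) = 0.01120·(1890/0.425)·3.158²/(2·9.81) = 25.32 m
Δp = ρg·h_f = 998.0·9.81·25.32 = 247.9 kPa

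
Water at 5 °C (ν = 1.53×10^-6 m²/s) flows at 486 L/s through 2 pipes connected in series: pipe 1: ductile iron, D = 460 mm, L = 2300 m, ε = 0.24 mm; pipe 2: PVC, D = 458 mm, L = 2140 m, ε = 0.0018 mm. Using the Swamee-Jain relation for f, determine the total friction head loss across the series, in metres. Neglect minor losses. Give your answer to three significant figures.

Pipe 1: V = 2.924 m/s, Re = 8.79×10^5, ε/D = 5.22×10^-4, f = 0.01751, h_1 = f(L/D)V²/2g = 38.17 m
Pipe 2: V = 2.950 m/s, Re = 8.83×10^5, ε/D = 3.93×10^-6, f = 0.01195, h_2 = f(L/D)V²/2g = 24.76 m
Series → Q common, losses add: H = Σh = 62.93 m

H ≈ 62.9 m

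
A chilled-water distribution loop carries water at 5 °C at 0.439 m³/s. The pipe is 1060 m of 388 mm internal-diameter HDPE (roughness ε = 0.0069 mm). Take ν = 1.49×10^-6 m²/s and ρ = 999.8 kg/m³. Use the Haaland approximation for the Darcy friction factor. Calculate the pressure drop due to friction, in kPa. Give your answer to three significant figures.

Δp ≈ 225 kPa

V = 4Q/(πD²) = 4·0.439/(π·0.388²) = 3.713 m/s
Re = VD/ν = 3.713·0.388/1.49×10^-6 = 9.67×10^5 → turbulent
ε/D = 0.0069/388 = 1.78×10^-5
Haaland: f = 0.01198
h_f = f(L/D)V²/(2g) = 0.01198·(1060/0.388)·3.713²/(2·9.81) = 22.99 m
Δp = ρg·h_f = 999.8·9.81·22.99 = 225.5 kPa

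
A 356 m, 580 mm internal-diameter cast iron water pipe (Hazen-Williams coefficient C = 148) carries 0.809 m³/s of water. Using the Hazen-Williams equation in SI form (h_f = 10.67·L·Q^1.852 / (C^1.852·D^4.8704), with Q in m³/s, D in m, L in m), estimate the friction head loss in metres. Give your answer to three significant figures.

h_f ≈ 3.48 m

h_f = 10.67·356·0.809^1.852 / (148^1.852·0.580^4.8704) = 3.483 m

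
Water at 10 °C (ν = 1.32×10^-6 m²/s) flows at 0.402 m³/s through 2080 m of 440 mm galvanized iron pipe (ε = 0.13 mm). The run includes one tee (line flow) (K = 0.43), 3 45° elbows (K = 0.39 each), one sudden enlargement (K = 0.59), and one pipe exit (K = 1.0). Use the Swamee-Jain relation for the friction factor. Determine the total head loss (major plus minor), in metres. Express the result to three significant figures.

V = 4Q/(πD²) = 2.644 m/s; V²/2g = 0.3563 m
Re = 8.81×10^5, ε/D = 2.95×10^-4 → f = 0.01581 (Swamee-Jain)
Major: h_f = f(L/D)·V²/2g = 0.01581·4727·0.3563 = 26.62 m
Minor: ΣK = 3.19; h_m = ΣK·V²/2g = 1.136 m
Total H_L = 26.62 + 1.136 = 27.76 m

H_L ≈ 27.8 m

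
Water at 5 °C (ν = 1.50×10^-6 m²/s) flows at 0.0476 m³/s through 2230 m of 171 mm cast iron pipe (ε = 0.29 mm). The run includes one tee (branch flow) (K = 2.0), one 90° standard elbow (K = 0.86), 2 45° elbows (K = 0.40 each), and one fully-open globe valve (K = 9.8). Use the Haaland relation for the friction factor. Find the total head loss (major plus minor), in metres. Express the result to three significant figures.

V = 4Q/(πD²) = 2.073 m/s; V²/2g = 0.2190 m
Re = 2.36×10^5, ε/D = 0.00170 → f = 0.02322 (Haaland)
Major: h_f = f(L/D)·V²/2g = 0.02322·13041·0.2190 = 66.30 m
Minor: ΣK = 13.5; h_m = ΣK·V²/2g = 2.947 m
Total H_L = 66.30 + 2.947 = 69.24 m

H_L ≈ 69.2 m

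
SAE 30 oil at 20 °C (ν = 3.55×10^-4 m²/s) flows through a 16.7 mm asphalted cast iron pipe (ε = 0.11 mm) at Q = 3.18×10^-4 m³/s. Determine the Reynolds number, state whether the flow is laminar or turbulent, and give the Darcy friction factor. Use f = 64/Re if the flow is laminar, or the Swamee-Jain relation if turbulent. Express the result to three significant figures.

Re ≈ 68.3; laminar; f = 64/Re ≈ 0.937

V = 4Q/(πD²) = 1.452 m/s
Re = VD/ν = 1.452·0.0167/3.55×10^-4 = 68.3
Re < 2300 → laminar → f = 64/Re = 0.9371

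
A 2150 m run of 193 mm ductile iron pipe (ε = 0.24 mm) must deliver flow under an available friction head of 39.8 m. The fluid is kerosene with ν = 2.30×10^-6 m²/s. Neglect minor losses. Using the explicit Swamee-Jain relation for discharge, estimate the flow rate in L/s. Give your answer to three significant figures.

Q ≈ 51.9 L/s

Swamee-Jain (Type II): Q = -0.965·√(gD⁵h_f/L)·ln[ε/(3.7D) + √(3.17ν²L/(gD³h_f))]
√(gD⁵h_f/L) = √(9.81·0.193⁵·39.8/2150) = 0.006973
ε/(3.7D) = 3.36×10^-4; √(3.17ν²L/(gD³h_f)) = 1.13×10^-4
Q = -0.965·0.006973·ln(4.494×10^-4) = 0.05187 m³/s
Check: V = 1.77 m/s, Re = 1.49×10^5, f = 0.02249, h_f = 40.1 m ≈ 39.8 m ✓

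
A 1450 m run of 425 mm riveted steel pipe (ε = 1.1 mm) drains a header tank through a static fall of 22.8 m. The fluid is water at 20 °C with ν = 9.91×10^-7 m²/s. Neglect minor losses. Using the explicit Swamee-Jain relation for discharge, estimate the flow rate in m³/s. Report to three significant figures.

Swamee-Jain (Type II): Q = -0.965·√(gD⁵h_f/L)·ln[ε/(3.7D) + √(3.17ν²L/(gD³h_f))]
√(gD⁵h_f/L) = √(9.81·0.425⁵·22.8/1450) = 0.04625
ε/(3.7D) = 7.00×10^-4; √(3.17ν²L/(gD³h_f)) = 1.62×10^-5
Q = -0.965·0.04625·ln(7.157×10^-4) = 0.3232 m³/s
Check: V = 2.28 m/s, Re = 9.77×10^5, f = 0.02534, h_f = 22.9 m ≈ 22.8 m ✓

Q ≈ 0.323 m³/s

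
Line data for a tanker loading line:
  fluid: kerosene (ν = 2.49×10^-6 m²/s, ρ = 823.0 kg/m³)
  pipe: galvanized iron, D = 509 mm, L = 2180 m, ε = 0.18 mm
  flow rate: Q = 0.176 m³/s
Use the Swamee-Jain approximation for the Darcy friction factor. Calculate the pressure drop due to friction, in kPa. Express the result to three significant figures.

V = 4Q/(πD²) = 4·0.176/(π·0.509²) = 0.8649 m/s
Re = VD/ν = 0.8649·0.509/2.49×10^-6 = 1.77×10^5 → turbulent
ε/D = 0.18/509 = 3.54×10^-4
Swamee-Jain: f = 0.01836
h_f = f(L/D)V²/(2g) = 0.01836·(2180/0.509)·0.8649²/(2·9.81) = 2.999 m
Δp = ρg·h_f = 823.0·9.81·2.999 = 24.21 kPa

Δp ≈ 24.2 kPa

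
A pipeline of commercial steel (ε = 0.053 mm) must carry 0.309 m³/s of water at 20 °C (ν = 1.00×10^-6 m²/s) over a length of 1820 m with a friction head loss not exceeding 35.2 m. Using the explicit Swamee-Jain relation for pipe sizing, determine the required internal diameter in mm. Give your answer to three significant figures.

Swamee-Jain (Type III): D = 0.66·[ε^1.25·(LQ²/(gh_f))^4.75 + ν·Q^9.4·(L/(gh_f))^5.2]^0.04
LQ²/(gh_f) = 0.5032; L/(gh_f) = 5.271
Term 1 = ε^1.25·(…)^4.75 = 1.73×10^-7; Term 2 = ν·Q^9.4·(…)^5.2 = 9.11×10^-8
D = 0.66·(1.73×10^-7 + 9.11×10^-8)^0.04 = 0.3601 m = 360 mm
Check: V = 3.03 m/s, Re = 1.09×10^6, f = 0.01407, h_f = 33.4 m ≈ 35.2 m ✓

D ≈ 360 mm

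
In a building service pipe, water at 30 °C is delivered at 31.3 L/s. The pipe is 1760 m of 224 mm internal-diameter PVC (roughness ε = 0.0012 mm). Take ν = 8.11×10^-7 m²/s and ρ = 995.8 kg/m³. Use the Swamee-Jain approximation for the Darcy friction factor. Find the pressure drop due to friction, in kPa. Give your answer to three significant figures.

V = 4Q/(πD²) = 4·0.0313/(π·0.224²) = 0.7943 m/s
Re = VD/ν = 0.7943·0.224/8.11×10^-7 = 2.19×10^5 → turbulent
ε/D = 0.0012/224 = 5.36×10^-6
Swamee-Jain: f = 0.01531
h_f = f(L/D)V²/(2g) = 0.01531·(1760/0.224)·0.7943²/(2·9.81) = 3.867 m
Δp = ρg·h_f = 995.8·9.81·3.867 = 37.78 kPa

Δp ≈ 37.8 kPa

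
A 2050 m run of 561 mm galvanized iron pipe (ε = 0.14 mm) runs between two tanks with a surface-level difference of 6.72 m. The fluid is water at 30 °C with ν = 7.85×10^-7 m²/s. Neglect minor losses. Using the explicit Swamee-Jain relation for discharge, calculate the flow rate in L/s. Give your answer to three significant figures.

Swamee-Jain (Type II): Q = -0.965·√(gD⁵h_f/L)·ln[ε/(3.7D) + √(3.17ν²L/(gD³h_f))]
√(gD⁵h_f/L) = √(9.81·0.561⁵·6.72/2050) = 0.04227
ε/(3.7D) = 6.74×10^-5; √(3.17ν²L/(gD³h_f)) = 1.85×10^-5
Q = -0.965·0.04227·ln(8.600×10^-5) = 0.3819 m³/s
Check: V = 1.54 m/s, Re = 1.10×10^6, f = 0.01521, h_f = 6.76 m ≈ 6.72 m ✓

Q ≈ 382 L/s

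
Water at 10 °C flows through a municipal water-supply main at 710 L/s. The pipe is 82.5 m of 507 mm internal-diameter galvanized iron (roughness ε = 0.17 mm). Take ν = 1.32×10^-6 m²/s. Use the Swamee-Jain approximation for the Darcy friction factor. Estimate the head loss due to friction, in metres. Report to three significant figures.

V = 4Q/(πD²) = 4·0.710/(π·0.507²) = 3.517 m/s
Re = VD/ν = 3.517·0.507/1.32×10^-6 = 1.35×10^6 → turbulent
ε/D = 0.17/507 = 3.35×10^-4
Swamee-Jain: f = 0.01589
h_f = f(L/D)V²/(2g) = 0.01589·(82.5/0.507)·3.517²/(2·9.81) = 1.630 m

h_f ≈ 1.63 m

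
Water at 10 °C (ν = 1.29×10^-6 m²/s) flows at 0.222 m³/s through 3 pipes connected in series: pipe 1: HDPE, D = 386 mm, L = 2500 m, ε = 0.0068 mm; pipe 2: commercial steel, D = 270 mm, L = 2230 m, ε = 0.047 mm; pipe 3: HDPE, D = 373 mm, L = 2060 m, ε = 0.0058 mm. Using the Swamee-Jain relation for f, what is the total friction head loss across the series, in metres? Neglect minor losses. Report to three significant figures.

Pipe 1: V = 1.897 m/s, Re = 5.68×10^5, ε/D = 1.76×10^-5, f = 0.01310, h_1 = f(L/D)V²/2g = 15.56 m
Pipe 2: V = 3.877 m/s, Re = 8.12×10^5, ε/D = 1.74×10^-4, f = 0.01468, h_2 = f(L/D)V²/2g = 92.89 m
Pipe 3: V = 2.032 m/s, Re = 5.87×10^5, ε/D = 1.55×10^-5, f = 0.01299, h_3 = f(L/D)V²/2g = 15.10 m
Series → Q common, losses add: H = Σh = 123.5 m

H ≈ 124 m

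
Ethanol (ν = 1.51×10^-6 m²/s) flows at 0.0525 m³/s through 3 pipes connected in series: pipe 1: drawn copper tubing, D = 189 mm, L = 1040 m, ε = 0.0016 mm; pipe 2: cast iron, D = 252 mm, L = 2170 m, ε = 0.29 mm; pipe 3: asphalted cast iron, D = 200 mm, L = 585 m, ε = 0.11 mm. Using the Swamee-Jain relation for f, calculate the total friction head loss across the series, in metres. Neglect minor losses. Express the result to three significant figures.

Pipe 1: V = 1.871 m/s, Re = 2.34×10^5, ε/D = 8.47×10^-6, f = 0.01515, h_1 = f(L/D)V²/2g = 14.88 m
Pipe 2: V = 1.053 m/s, Re = 1.76×10^5, ε/D = 0.00115, f = 0.02193, h_2 = f(L/D)V²/2g = 10.66 m
Pipe 3: V = 1.671 m/s, Re = 2.21×10^5, ε/D = 5.50×10^-4, f = 0.01903, h_3 = f(L/D)V²/2g = 7.923 m
Series → Q common, losses add: H = Σh = 33.47 m

H ≈ 33.5 m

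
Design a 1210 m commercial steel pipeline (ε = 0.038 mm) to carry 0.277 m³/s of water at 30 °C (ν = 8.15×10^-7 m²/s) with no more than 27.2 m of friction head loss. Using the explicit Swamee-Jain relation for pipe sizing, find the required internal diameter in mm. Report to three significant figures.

D ≈ 331 mm

Swamee-Jain (Type III): D = 0.66·[ε^1.25·(LQ²/(gh_f))^4.75 + ν·Q^9.4·(L/(gh_f))^5.2]^0.04
LQ²/(gh_f) = 0.3479; L/(gh_f) = 4.535
Term 1 = ε^1.25·(…)^4.75 = 1.98×10^-8; Term 2 = ν·Q^9.4·(…)^5.2 = 1.21×10^-8
D = 0.66·(1.98×10^-8 + 1.21×10^-8)^0.04 = 0.3309 m = 331 mm
Check: V = 3.22 m/s, Re = 1.31×10^6, f = 0.01346, h_f = 26.0 m ≈ 27.2 m ✓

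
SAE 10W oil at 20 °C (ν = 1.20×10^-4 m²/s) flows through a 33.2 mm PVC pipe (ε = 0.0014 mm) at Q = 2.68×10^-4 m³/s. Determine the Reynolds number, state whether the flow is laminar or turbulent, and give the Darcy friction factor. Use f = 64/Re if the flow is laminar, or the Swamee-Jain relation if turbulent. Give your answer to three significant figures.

V = 4Q/(πD²) = 0.3096 m/s
Re = VD/ν = 0.3096·0.0332/1.20×10^-4 = 85.6
Re < 2300 → laminar → f = 64/Re = 0.7472

Re ≈ 85.6; laminar; f = 64/Re ≈ 0.747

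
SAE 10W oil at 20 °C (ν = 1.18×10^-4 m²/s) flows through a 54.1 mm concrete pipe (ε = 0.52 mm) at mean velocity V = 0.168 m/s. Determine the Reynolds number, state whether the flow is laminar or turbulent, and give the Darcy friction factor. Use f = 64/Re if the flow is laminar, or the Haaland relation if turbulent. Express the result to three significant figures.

Re ≈ 77.0; laminar; f = 64/Re ≈ 0.831

Re = VD/ν = 0.1680·0.0541/1.18×10^-4 = 77.0
Re < 2300 → laminar → f = 64/Re = 0.8309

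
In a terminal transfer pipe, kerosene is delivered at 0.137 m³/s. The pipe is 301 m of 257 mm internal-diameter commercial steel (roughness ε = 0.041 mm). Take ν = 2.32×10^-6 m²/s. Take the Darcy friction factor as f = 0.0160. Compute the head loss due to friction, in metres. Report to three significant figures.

V = 4Q/(πD²) = 4·0.137/(π·0.257²) = 2.641 m/s
h_f = f(L/D)V²/(2g) = 0.01600·(301/0.257)·2.641²/(2·9.81) = 6.662 m

h_f ≈ 6.66 m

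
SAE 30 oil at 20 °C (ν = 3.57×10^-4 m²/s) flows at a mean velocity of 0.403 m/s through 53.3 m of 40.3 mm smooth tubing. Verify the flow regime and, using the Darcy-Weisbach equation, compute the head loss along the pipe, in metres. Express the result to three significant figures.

Re = VD/ν = 0.403·0.04030/3.57×10^-4 = 45.5 → laminar (Re < 2300)
f = 64/Re = 1.407
h_f = f(L/D)V²/(2g) = 1.407·(53.3/0.04030)·0.403²/(2·9.81) = 15.40 m

h_f ≈ 15.4 m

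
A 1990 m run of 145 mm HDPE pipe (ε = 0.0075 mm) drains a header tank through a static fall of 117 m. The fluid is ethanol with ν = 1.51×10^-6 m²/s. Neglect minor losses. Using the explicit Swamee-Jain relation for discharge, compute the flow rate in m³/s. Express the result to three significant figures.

Swamee-Jain (Type II): Q = -0.965·√(gD⁵h_f/L)·ln[ε/(3.7D) + √(3.17ν²L/(gD³h_f))]
√(gD⁵h_f/L) = √(9.81·0.145⁵·117/1990) = 0.006080
ε/(3.7D) = 1.40×10^-5; √(3.17ν²L/(gD³h_f)) = 6.41×10^-5
Q = -0.965·0.006080·ln(7.809×10^-5) = 0.05549 m³/s
Check: V = 3.36 m/s, Re = 3.23×10^5, f = 0.01478, h_f = 117 m ≈ 117 m ✓

Q ≈ 0.0555 m³/s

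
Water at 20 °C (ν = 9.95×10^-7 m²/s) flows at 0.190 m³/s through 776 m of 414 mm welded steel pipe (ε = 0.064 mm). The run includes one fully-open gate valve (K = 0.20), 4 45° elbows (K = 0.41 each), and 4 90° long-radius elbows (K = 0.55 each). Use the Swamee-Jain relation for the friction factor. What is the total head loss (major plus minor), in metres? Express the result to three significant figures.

H_L ≈ 3.23 m

V = 4Q/(πD²) = 1.411 m/s; V²/2g = 0.1015 m
Re = 5.87×10^5, ε/D = 1.55×10^-4 → f = 0.01484 (Swamee-Jain)
Major: h_f = f(L/D)·V²/2g = 0.01484·1874·0.1015 = 2.825 m
Minor: ΣK = 4.04; h_m = ΣK·V²/2g = 0.4102 m
Total H_L = 2.825 + 0.4102 = 3.235 m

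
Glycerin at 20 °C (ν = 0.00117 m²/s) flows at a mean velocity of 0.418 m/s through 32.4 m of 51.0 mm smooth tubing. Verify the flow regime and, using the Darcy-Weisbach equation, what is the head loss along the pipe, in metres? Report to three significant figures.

Re = VD/ν = 0.418·0.05100/0.00117 = 18.2 → laminar (Re < 2300)
f = 64/Re = 3.513
h_f = f(L/D)V²/(2g) = 3.513·(32.4/0.05100)·0.418²/(2·9.81) = 19.87 m

h_f ≈ 19.9 m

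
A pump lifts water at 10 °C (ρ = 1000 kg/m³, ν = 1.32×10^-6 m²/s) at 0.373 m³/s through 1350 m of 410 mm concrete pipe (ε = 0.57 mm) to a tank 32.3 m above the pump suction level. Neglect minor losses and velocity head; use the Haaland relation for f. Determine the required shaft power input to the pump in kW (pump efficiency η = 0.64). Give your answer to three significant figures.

P_shaft ≈ 350 kW

V = 4Q/(πD²) = 2.825 m/s; Re = 8.78×10^5; ε/D = 0.00139; f = 0.02159
h_f = f(L/D)V²/2g = 28.92 m
Total head H = z + h_f = 32.3 + 28.92 = 61.22 m
P_hyd = ρgQH = 1000·9.81·0.373·61.22 = 224.0 kW
P_shaft = P_hyd/η = 224.0/0.64 = 350.0 kW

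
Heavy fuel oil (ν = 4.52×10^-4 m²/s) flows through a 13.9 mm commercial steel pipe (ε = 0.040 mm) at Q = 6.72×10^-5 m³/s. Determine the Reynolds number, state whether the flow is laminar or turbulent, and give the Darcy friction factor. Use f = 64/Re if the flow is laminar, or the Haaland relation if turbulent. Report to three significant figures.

V = 4Q/(πD²) = 0.4428 m/s
Re = VD/ν = 0.4428·0.0139/4.52×10^-4 = 13.6
Re < 2300 → laminar → f = 64/Re = 4.700

Re ≈ 13.6; laminar; f = 64/Re ≈ 4.70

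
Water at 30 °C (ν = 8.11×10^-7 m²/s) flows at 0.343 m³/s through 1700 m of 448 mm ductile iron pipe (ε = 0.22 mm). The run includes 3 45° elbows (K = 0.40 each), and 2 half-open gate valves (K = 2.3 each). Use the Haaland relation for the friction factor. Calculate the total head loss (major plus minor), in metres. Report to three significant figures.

V = 4Q/(πD²) = 2.176 m/s; V²/2g = 0.2413 m
Re = 1.20×10^6, ε/D = 4.91×10^-4 → f = 0.01704 (Haaland)
Major: h_f = f(L/D)·V²/2g = 0.01704·3795·0.2413 = 15.60 m
Minor: ΣK = 5.80; h_m = ΣK·V²/2g = 1.400 m
Total H_L = 15.60 + 1.400 = 17.00 m

H_L ≈ 17.0 m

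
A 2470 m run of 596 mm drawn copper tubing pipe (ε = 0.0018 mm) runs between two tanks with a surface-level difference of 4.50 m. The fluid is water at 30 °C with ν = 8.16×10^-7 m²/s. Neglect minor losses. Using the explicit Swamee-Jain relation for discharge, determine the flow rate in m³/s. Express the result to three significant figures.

Swamee-Jain (Type II): Q = -0.965·√(gD⁵h_f/L)·ln[ε/(3.7D) + √(3.17ν²L/(gD³h_f))]
√(gD⁵h_f/L) = √(9.81·0.596⁵·4.50/2470) = 0.03666
ε/(3.7D) = 8.16×10^-7; √(3.17ν²L/(gD³h_f)) = 2.36×10^-5
Q = -0.965·0.03666·ln(2.444×10^-5) = 0.3757 m³/s
Check: V = 1.35 m/s, Re = 9.84×10^5, f = 0.01171, h_f = 4.49 m ≈ 4.50 m ✓

Q ≈ 0.376 m³/s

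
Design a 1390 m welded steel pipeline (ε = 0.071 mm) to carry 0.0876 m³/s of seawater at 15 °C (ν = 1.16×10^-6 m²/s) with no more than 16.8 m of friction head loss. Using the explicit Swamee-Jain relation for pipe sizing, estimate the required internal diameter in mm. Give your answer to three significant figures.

D ≈ 248 mm

Swamee-Jain (Type III): D = 0.66·[ε^1.25·(LQ²/(gh_f))^4.75 + ν·Q^9.4·(L/(gh_f))^5.2]^0.04
LQ²/(gh_f) = 0.06472; L/(gh_f) = 8.434
Term 1 = ε^1.25·(…)^4.75 = 1.47×10^-11; Term 2 = ν·Q^9.4·(…)^5.2 = 8.70×10^-12
D = 0.66·(1.47×10^-11 + 8.70×10^-12)^0.04 = 0.2479 m = 248 mm
Check: V = 1.81 m/s, Re = 3.88×10^5, f = 0.01658, h_f = 15.6 m ≈ 16.8 m ✓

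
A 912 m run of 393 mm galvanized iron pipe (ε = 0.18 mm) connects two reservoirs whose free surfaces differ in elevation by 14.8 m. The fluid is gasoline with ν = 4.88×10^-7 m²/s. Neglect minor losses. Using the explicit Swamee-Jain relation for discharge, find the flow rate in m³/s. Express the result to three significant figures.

Q ≈ 0.333 m³/s

Swamee-Jain (Type II): Q = -0.965·√(gD⁵h_f/L)·ln[ε/(3.7D) + √(3.17ν²L/(gD³h_f))]
√(gD⁵h_f/L) = √(9.81·0.393⁵·14.8/912) = 0.03863
ε/(3.7D) = 1.24×10^-4; √(3.17ν²L/(gD³h_f)) = 8.84×10^-6
Q = -0.965·0.03863·ln(1.326×10^-4) = 0.3328 m³/s
Check: V = 2.74 m/s, Re = 2.21×10^6, f = 0.01669, h_f = 14.9 m ≈ 14.8 m ✓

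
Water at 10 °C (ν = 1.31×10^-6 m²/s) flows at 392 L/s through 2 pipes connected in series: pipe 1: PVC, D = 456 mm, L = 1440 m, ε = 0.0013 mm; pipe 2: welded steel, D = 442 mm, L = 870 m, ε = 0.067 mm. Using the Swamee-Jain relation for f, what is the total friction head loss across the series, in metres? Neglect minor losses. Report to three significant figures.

Pipe 1: V = 2.400 m/s, Re = 8.36×10^5, ε/D = 2.85×10^-6, f = 0.01203, h_1 = f(L/D)V²/2g = 11.16 m
Pipe 2: V = 2.555 m/s, Re = 8.62×10^5, ε/D = 1.52×10^-4, f = 0.01435, h_2 = f(L/D)V²/2g = 9.399 m
Series → Q common, losses add: H = Σh = 20.55 m

H ≈ 20.6 m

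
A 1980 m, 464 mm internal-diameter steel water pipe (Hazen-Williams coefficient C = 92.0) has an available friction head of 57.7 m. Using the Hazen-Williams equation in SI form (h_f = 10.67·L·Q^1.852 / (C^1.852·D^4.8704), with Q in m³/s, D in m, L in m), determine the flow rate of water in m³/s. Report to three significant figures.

Rearranging: Q = [h_f·C^1.852·D^4.8704 / (10.67·L)]^(1/1.852)
Q = [57.7·92.0^1.852·0.464^4.8704 / (10.67·1980)]^0.540 = 0.5041 m³/s

Q ≈ 0.504 m³/s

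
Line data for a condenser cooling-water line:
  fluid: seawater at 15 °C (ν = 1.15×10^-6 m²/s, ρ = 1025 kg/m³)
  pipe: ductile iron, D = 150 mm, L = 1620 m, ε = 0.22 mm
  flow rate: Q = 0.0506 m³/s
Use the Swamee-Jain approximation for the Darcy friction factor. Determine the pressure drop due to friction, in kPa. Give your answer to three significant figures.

V = 4Q/(πD²) = 4·0.0506/(π·0.150²) = 2.863 m/s
Re = VD/ν = 2.863·0.150/1.15×10^-6 = 3.73×10^5 → turbulent
ε/D = 0.22/150 = 0.00147
Swamee-Jain: f = 0.02234
h_f = f(L/D)V²/(2g) = 0.02234·(1620/0.150)·2.863²/(2·9.81) = 100.8 m
Δp = ρg·h_f = 1025·9.81·100.8 = 1014 kPa

Δp ≈ 1010 kPa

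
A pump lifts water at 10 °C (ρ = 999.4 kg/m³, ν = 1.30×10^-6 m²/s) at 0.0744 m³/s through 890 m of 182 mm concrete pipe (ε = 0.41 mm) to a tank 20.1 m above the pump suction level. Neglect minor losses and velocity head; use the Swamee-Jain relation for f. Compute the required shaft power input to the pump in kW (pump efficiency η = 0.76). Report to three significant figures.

P_shaft ≈ 67.7 kW

V = 4Q/(πD²) = 2.860 m/s; Re = 4.00×10^5; ε/D = 0.00225; f = 0.02472
h_f = f(L/D)V²/2g = 50.40 m
Total head H = z + h_f = 20.1 + 50.40 = 70.50 m
P_hyd = ρgQH = 999.4·9.81·0.0744·70.50 = 51.42 kW
P_shaft = P_hyd/η = 51.42/0.76 = 67.66 kW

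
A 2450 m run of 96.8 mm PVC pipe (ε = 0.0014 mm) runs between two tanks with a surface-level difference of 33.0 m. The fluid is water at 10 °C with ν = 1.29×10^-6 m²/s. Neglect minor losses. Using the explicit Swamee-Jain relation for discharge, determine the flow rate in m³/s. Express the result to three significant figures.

Q ≈ 0.00864 m³/s

Swamee-Jain (Type II): Q = -0.965·√(gD⁵h_f/L)·ln[ε/(3.7D) + √(3.17ν²L/(gD³h_f))]
√(gD⁵h_f/L) = √(9.81·0.0968⁵·33.0/2450) = 0.001060
ε/(3.7D) = 3.91×10^-6; √(3.17ν²L/(gD³h_f)) = 2.10×10^-4
Q = -0.965·0.001060·ln(2.137×10^-4) = 0.008642 m³/s
Check: V = 1.17 m/s, Re = 8.81×10^4, f = 0.01843, h_f = 32.8 m ≈ 33.0 m ✓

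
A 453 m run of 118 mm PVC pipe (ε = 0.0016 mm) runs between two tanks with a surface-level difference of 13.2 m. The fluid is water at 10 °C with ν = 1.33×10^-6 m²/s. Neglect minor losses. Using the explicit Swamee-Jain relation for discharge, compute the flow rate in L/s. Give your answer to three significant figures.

Q ≈ 22.4 L/s

Swamee-Jain (Type II): Q = -0.965·√(gD⁵h_f/L)·ln[ε/(3.7D) + √(3.17ν²L/(gD³h_f))]
√(gD⁵h_f/L) = √(9.81·0.118⁵·13.2/453) = 0.002557
ε/(3.7D) = 3.66×10^-6; √(3.17ν²L/(gD³h_f)) = 1.09×10^-4
Q = -0.965·0.002557·ln(1.129×10^-4) = 0.02243 m³/s
Check: V = 2.05 m/s, Re = 1.82×10^5, f = 0.01594, h_f = 13.1 m ≈ 13.2 m ✓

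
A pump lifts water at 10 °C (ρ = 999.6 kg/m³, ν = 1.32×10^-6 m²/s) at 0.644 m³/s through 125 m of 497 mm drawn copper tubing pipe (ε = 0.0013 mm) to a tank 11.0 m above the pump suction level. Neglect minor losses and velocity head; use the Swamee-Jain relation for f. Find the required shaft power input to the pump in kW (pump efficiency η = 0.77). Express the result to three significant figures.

V = 4Q/(πD²) = 3.320 m/s; Re = 1.25×10^6; ε/D = 2.62×10^-6; f = 0.01126
h_f = f(L/D)V²/2g = 1.590 m
Total head H = z + h_f = 11.0 + 1.590 = 12.59 m
P_hyd = ρgQH = 999.6·9.81·0.644·12.59 = 79.51 kW
P_shaft = P_hyd/η = 79.51/0.77 = 103.3 kW

P_shaft ≈ 103 kW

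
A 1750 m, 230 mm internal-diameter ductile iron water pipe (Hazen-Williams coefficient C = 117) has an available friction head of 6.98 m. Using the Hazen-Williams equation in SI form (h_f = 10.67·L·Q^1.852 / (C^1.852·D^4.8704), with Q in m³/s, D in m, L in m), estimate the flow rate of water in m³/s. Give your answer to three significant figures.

Rearranging: Q = [h_f·C^1.852·D^4.8704 / (10.67·L)]^(1/1.852)
Q = [6.98·117^1.852·0.230^4.8704 / (10.67·1750)]^0.540 = 0.03460 m³/s

Q ≈ 0.0346 m³/s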